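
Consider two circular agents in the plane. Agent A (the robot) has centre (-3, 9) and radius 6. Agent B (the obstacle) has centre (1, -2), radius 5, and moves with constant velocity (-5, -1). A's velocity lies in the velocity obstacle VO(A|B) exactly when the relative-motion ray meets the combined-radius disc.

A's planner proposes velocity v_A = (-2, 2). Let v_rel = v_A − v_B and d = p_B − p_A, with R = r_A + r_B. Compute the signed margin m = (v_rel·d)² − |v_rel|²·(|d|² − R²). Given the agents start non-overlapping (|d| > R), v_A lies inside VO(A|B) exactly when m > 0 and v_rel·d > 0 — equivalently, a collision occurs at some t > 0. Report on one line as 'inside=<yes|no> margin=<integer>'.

d = (4, -11),  |d|² = 137;  R = 6+5 = 11,  c = 137−11² = 16
v_rel = (3, 3),  |v_rel|² = 18;  v_rel·d = (3)·(4) + (3)·(-11) = -21
18·t² + 42·t + 16 = 0  ⇒  m = (-21)² − 18·16 = 153
m = 153 > 0,  v_rel·d = -21 < 0  ⇒  outside

inside=no margin=153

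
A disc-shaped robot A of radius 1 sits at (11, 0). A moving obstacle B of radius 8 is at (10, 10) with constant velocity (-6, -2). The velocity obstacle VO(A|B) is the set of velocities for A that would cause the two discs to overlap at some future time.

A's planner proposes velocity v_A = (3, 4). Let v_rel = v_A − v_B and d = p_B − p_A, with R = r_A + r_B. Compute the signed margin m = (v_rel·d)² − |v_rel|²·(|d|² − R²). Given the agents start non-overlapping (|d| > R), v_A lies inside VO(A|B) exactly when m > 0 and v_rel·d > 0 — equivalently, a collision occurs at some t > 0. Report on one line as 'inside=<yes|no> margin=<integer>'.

d = (-1, 10),  |d|² = 101;  R = 1+8 = 9,  c = 101−9² = 20
v_rel = (9, 6),  |v_rel|² = 117;  v_rel·d = (9)·(-1) + (6)·(10) = 51
117·t² − 102·t + 20 = 0  ⇒  m = 51² − 117·20 = 261
m = 261 > 0,  v_rel·d = 51 > 0  ⇒  inside

inside=yes margin=261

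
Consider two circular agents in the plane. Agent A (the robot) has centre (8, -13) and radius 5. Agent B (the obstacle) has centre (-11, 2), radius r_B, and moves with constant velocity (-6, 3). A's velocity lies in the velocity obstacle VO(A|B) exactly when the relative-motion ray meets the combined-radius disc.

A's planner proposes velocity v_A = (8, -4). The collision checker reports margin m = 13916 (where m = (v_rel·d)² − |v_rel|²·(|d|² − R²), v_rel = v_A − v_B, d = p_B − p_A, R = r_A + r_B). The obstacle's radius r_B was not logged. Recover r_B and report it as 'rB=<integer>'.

m = 13916
d = (-19, 15);  v_rel = (14, -7),  |v_rel|² = 245
v_rel×d = (14)·(15) − (-7)·(-19) = 77
since m = R²·245 − 77²:  R² = (5929 + 13916) / 245 = 81
R = √81 = 9  ⇒  r_B = 9 − 5 = 4

rB=4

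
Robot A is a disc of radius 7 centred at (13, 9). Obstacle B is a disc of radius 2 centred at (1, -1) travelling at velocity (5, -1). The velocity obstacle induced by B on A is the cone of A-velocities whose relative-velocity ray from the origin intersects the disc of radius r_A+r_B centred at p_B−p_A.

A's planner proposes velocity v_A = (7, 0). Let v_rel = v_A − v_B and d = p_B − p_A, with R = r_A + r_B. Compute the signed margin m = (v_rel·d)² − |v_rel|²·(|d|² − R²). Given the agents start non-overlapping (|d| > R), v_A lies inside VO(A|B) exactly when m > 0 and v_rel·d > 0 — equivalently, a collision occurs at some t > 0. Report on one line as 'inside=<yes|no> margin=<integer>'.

d = (-12, -10),  |d|² = 244;  R = 7+2 = 9,  c = 244−9² = 163
v_rel = (2, 1),  |v_rel|² = 5;  v_rel·d = (2)·(-12) + (1)·(-10) = -34
5·t² + 68·t + 163 = 0  ⇒  m = (-34)² − 5·163 = 341
m = 341 > 0,  v_rel·d = -34 < 0  ⇒  outside

inside=no margin=341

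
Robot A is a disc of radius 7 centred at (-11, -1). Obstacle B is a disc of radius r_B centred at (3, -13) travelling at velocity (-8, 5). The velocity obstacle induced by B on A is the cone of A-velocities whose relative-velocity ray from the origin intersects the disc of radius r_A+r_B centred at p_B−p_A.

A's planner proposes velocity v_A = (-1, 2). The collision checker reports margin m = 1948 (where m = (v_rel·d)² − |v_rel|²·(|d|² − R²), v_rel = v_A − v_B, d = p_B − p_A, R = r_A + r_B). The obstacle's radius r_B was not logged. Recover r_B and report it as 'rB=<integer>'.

m = 1948
d = (14, -12);  v_rel = (7, -3),  |v_rel|² = 58
v_rel×d = (7)·(-12) − (-3)·(14) = -42
since m = R²·58 − (-42)²:  R² = (1764 + 1948) / 58 = 64
R = √64 = 8  ⇒  r_B = 8 − 7 = 1

rB=1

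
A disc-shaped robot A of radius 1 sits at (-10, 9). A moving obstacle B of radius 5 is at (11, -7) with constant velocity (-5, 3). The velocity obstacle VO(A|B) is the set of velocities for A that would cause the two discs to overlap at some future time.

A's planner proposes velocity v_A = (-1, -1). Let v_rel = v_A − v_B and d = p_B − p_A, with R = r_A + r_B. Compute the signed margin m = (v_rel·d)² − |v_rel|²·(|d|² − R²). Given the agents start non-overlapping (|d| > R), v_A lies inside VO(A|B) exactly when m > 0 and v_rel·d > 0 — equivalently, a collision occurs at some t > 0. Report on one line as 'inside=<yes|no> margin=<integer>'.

d = (21, -16),  |d|² = 697;  R = 1+5 = 6,  c = 697−6² = 661
v_rel = (4, -4),  |v_rel|² = 32;  v_rel·d = (4)·(21) + (-4)·(-16) = 148
32·t² − 296·t + 661 = 0  ⇒  m = 148² − 32·661 = 752
m = 752 > 0,  v_rel·d = 148 > 0  ⇒  inside

inside=yes margin=752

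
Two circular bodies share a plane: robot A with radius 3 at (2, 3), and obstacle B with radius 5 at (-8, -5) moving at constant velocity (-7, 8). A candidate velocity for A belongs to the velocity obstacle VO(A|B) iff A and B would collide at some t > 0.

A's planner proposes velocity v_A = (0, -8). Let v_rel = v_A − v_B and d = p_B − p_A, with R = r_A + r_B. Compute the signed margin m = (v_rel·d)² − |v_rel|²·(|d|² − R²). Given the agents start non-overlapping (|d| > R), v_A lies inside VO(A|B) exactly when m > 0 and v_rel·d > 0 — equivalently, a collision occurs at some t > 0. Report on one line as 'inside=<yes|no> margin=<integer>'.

d = (-10, -8),  |d|² = 164;  R = 3+5 = 8,  c = 164−8² = 100
v_rel = (7, -16),  |v_rel|² = 305;  v_rel·d = (7)·(-10) + (-16)·(-8) = 58
305·t² − 116·t + 100 = 0  ⇒  m = 58² − 305·100 = -27136
m = -27136 < 0,  v_rel·d = 58 > 0  ⇒  outside

inside=no margin=-27136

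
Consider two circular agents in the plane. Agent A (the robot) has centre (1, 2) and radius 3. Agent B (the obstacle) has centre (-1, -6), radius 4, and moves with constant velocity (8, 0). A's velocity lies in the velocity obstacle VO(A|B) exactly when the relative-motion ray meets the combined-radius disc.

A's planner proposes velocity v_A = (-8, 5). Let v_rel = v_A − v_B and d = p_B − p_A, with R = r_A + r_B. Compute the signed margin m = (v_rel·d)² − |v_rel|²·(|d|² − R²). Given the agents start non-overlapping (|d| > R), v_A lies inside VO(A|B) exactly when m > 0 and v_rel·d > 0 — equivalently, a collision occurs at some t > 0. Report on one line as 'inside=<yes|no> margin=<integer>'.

d = (-2, -8),  |d|² = 68;  R = 3+4 = 7,  c = 68−7² = 19
v_rel = (-16, 5),  |v_rel|² = 281;  v_rel·d = (-16)·(-2) + (5)·(-8) = -8
281·t² + 16·t + 19 = 0  ⇒  m = (-8)² − 281·19 = -5275
m = -5275 < 0,  v_rel·d = -8 < 0  ⇒  outside

inside=no margin=-5275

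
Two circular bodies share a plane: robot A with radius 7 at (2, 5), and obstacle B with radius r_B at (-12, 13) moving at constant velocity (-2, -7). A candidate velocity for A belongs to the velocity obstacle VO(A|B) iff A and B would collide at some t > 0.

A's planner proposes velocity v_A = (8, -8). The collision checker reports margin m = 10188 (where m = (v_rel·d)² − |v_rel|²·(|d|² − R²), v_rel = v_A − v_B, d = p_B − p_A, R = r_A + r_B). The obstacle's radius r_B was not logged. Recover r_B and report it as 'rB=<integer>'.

m = 10188
d = (-14, 8);  v_rel = (10, -1),  |v_rel|² = 101
v_rel×d = (10)·(8) − (-1)·(-14) = 66
since m = R²·101 − 66²:  R² = (4356 + 10188) / 101 = 144
R = √144 = 12  ⇒  r_B = 12 − 7 = 5

rB=5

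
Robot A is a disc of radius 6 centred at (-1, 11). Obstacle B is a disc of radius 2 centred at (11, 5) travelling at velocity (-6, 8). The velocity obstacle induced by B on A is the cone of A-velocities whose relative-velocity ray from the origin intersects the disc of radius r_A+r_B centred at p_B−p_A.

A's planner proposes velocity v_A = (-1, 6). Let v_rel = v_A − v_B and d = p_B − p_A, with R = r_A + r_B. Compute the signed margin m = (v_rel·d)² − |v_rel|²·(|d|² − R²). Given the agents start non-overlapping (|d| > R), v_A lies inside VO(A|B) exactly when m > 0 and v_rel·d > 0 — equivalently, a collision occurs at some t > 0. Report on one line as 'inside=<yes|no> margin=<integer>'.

d = (12, -6),  |d|² = 180;  R = 6+2 = 8,  c = 180−8² = 116
v_rel = (5, -2),  |v_rel|² = 29;  v_rel·d = (5)·(12) + (-2)·(-6) = 72
29·t² − 144·t + 116 = 0  ⇒  m = 72² − 29·116 = 1820
m = 1820 > 0,  v_rel·d = 72 > 0  ⇒  inside

inside=yes margin=1820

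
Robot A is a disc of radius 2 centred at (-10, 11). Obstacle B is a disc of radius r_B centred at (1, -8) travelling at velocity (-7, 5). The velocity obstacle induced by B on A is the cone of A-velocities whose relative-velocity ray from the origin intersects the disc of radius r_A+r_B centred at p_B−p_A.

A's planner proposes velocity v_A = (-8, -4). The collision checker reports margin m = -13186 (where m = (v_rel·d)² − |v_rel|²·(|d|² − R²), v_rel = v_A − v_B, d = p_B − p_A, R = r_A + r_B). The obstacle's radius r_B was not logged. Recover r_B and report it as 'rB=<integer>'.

m = -13186
d = (11, -19);  v_rel = (-1, -9),  |v_rel|² = 82
v_rel×d = (-1)·(-19) − (-9)·(11) = 118
since m = R²·82 − 118²:  R² = (13924 + -13186) / 82 = 9
R = √9 = 3  ⇒  r_B = 3 − 2 = 1

rB=1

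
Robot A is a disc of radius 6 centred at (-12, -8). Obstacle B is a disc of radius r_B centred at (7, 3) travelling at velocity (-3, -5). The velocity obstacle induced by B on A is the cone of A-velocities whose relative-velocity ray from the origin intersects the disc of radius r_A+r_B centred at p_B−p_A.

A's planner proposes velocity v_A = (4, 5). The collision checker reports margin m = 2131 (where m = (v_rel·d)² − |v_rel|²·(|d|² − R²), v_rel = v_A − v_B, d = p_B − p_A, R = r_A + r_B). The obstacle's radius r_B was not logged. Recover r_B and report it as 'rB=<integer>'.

m = 2131
d = (19, 11);  v_rel = (7, 10),  |v_rel|² = 149
v_rel×d = (7)·(11) − (10)·(19) = -113
since m = R²·149 − (-113)²:  R² = (12769 + 2131) / 149 = 100
R = √100 = 10  ⇒  r_B = 10 − 6 = 4

rB=4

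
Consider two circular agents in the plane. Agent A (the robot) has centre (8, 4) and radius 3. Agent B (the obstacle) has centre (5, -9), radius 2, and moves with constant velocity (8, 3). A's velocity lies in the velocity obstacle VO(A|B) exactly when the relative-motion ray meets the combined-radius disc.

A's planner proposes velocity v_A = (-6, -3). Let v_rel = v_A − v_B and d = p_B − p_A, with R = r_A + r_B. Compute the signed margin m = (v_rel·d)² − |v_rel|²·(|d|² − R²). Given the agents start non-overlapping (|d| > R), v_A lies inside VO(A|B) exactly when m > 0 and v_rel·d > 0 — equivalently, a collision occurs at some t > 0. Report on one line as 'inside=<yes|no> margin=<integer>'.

d = (-3, -13),  |d|² = 178;  R = 3+2 = 5,  c = 178−5² = 153
v_rel = (-14, -6),  |v_rel|² = 232;  v_rel·d = (-14)·(-3) + (-6)·(-13) = 120
232·t² − 240·t + 153 = 0  ⇒  m = 120² − 232·153 = -21096
m = -21096 < 0,  v_rel·d = 120 > 0  ⇒  outside

inside=no margin=-21096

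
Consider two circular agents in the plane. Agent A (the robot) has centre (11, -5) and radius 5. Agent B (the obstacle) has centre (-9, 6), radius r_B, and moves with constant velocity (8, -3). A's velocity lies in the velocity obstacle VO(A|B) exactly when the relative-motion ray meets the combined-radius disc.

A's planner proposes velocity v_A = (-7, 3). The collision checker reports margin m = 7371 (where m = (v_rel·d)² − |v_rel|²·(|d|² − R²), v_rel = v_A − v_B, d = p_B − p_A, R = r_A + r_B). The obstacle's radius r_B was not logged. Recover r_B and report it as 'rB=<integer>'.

m = 7371
d = (-20, 11);  v_rel = (-15, 6),  |v_rel|² = 261
v_rel×d = (-15)·(11) − (6)·(-20) = -45
since m = R²·261 − (-45)²:  R² = (2025 + 7371) / 261 = 36
R = √36 = 6  ⇒  r_B = 6 − 5 = 1

rB=1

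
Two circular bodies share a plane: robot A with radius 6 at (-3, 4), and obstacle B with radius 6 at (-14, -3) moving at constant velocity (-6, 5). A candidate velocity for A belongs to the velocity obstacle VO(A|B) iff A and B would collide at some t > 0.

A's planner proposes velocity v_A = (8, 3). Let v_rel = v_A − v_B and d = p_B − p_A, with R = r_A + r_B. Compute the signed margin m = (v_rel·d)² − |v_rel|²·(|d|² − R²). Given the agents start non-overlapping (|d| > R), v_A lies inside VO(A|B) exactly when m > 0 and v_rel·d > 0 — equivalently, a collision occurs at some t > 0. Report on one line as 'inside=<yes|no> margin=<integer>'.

d = (-11, -7),  |d|² = 170;  R = 6+6 = 12,  c = 170−12² = 26
v_rel = (14, -2),  |v_rel|² = 200;  v_rel·d = (14)·(-11) + (-2)·(-7) = -140
200·t² + 280·t + 26 = 0  ⇒  m = (-140)² − 200·26 = 14400
m = 14400 > 0,  v_rel·d = -140 < 0  ⇒  outside

inside=no margin=14400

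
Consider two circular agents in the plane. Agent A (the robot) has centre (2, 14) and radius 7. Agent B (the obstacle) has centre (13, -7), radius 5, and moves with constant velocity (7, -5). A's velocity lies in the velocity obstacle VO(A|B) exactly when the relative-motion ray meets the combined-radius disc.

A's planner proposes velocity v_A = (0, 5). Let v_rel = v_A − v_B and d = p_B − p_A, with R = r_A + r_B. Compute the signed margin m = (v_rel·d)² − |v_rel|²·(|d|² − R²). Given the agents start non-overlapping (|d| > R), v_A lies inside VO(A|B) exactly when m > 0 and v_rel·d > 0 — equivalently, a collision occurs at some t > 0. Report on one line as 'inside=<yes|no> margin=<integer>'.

d = (11, -21),  |d|² = 562;  R = 7+5 = 12,  c = 562−12² = 418
v_rel = (-7, 10),  |v_rel|² = 149;  v_rel·d = (-7)·(11) + (10)·(-21) = -287
149·t² + 574·t + 418 = 0  ⇒  m = (-287)² − 149·418 = 20087
m = 20087 > 0,  v_rel·d = -287 < 0  ⇒  outside

inside=no margin=20087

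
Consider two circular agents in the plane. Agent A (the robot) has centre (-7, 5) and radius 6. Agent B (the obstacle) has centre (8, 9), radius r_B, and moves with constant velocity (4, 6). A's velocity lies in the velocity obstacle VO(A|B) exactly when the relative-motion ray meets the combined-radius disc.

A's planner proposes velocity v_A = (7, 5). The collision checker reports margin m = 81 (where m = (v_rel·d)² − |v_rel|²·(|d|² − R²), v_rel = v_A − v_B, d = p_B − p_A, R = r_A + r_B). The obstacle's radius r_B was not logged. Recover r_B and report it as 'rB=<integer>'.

m = 81
d = (15, 4);  v_rel = (3, -1),  |v_rel|² = 10
v_rel×d = (3)·(4) − (-1)·(15) = 27
since m = R²·10 − 27²:  R² = (729 + 81) / 10 = 81
R = √81 = 9  ⇒  r_B = 9 − 6 = 3

rB=3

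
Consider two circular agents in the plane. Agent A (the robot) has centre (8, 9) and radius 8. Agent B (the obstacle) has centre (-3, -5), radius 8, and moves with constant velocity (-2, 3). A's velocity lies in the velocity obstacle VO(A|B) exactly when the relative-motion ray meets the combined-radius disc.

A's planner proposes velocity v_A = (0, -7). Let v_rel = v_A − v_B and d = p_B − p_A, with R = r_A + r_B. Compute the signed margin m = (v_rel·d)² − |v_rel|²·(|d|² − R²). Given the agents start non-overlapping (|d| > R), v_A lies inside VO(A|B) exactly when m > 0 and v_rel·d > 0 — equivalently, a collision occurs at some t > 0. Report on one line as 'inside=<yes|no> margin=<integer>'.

d = (-11, -14),  |d|² = 317;  R = 8+8 = 16,  c = 317−16² = 61
v_rel = (2, -10),  |v_rel|² = 104;  v_rel·d = (2)·(-11) + (-10)·(-14) = 118
104·t² − 236·t + 61 = 0  ⇒  m = 118² − 104·61 = 7580
m = 7580 > 0,  v_rel·d = 118 > 0  ⇒  inside

inside=yes margin=7580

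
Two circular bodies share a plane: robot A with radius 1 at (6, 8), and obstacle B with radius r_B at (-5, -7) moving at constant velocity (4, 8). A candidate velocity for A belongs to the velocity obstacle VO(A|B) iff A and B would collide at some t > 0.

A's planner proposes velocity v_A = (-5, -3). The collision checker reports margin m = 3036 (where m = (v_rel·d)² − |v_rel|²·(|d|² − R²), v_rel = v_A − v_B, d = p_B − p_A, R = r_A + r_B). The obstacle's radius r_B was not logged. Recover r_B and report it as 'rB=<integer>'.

m = 3036
d = (-11, -15);  v_rel = (-9, -11),  |v_rel|² = 202
v_rel×d = (-9)·(-15) − (-11)·(-11) = 14
since m = R²·202 − 14²:  R² = (196 + 3036) / 202 = 16
R = √16 = 4  ⇒  r_B = 4 − 1 = 3

rB=3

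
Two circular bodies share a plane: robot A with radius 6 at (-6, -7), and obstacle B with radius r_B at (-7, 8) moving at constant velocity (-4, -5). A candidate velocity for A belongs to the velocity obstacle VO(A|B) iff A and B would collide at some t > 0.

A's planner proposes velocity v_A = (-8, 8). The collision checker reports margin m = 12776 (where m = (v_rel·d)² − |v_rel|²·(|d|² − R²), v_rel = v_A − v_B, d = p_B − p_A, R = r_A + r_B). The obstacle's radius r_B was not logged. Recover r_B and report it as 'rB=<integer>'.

m = 12776
d = (-1, 15);  v_rel = (-4, 13),  |v_rel|² = 185
v_rel×d = (-4)·(15) − (13)·(-1) = -47
since m = R²·185 − (-47)²:  R² = (2209 + 12776) / 185 = 81
R = √81 = 9  ⇒  r_B = 9 − 6 = 3

rB=3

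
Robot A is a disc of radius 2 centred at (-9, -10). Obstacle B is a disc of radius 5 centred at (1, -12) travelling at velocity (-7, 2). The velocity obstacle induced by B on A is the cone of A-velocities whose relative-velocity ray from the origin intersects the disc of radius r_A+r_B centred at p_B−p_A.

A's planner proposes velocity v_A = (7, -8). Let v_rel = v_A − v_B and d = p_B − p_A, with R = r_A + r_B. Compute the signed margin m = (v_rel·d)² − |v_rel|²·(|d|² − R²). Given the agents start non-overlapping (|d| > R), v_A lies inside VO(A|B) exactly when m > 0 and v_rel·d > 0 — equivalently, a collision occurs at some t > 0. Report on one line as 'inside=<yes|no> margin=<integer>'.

d = (10, -2),  |d|² = 104;  R = 2+5 = 7,  c = 104−7² = 55
v_rel = (14, -10),  |v_rel|² = 296;  v_rel·d = (14)·(10) + (-10)·(-2) = 160
296·t² − 320·t + 55 = 0  ⇒  m = 160² − 296·55 = 9320
m = 9320 > 0,  v_rel·d = 160 > 0  ⇒  inside

inside=yes margin=9320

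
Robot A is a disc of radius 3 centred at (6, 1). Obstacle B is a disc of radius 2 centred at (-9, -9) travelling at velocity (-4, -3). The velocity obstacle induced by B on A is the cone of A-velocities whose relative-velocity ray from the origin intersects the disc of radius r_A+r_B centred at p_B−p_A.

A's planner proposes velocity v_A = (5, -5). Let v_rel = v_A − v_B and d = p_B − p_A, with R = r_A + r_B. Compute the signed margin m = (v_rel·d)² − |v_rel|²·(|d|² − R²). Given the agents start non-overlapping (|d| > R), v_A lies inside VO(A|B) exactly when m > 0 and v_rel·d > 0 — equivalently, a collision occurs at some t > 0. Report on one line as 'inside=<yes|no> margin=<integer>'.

d = (-15, -10),  |d|² = 325;  R = 3+2 = 5,  c = 325−5² = 300
v_rel = (9, -2),  |v_rel|² = 85;  v_rel·d = (9)·(-15) + (-2)·(-10) = -115
85·t² + 230·t + 300 = 0  ⇒  m = (-115)² − 85·300 = -12275
m = -12275 < 0,  v_rel·d = -115 < 0  ⇒  outside

inside=no margin=-12275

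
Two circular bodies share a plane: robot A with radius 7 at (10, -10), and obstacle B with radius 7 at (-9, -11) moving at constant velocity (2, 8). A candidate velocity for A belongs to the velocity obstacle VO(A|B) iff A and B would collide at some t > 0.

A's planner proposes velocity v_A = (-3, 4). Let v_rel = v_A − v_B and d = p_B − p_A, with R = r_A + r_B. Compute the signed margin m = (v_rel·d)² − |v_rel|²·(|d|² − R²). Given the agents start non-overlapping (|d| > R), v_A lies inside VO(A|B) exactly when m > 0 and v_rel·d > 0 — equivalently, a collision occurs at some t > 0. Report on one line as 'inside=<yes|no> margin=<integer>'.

d = (-19, -1),  |d|² = 362;  R = 7+7 = 14,  c = 362−14² = 166
v_rel = (-5, -4),  |v_rel|² = 41;  v_rel·d = (-5)·(-19) + (-4)·(-1) = 99
41·t² − 198·t + 166 = 0  ⇒  m = 99² − 41·166 = 2995
m = 2995 > 0,  v_rel·d = 99 > 0  ⇒  inside

inside=yes margin=2995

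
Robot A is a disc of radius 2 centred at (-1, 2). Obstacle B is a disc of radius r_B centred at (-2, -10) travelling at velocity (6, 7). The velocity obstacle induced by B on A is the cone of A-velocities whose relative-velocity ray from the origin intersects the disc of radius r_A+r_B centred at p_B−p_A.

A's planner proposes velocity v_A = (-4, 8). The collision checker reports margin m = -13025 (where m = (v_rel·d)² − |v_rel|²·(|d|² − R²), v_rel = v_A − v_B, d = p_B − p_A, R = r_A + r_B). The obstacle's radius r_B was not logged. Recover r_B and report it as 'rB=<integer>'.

m = -13025
d = (-1, -12);  v_rel = (-10, 1),  |v_rel|² = 101
v_rel×d = (-10)·(-12) − (1)·(-1) = 121
since m = R²·101 − 121²:  R² = (14641 + -13025) / 101 = 16
R = √16 = 4  ⇒  r_B = 4 − 2 = 2

rB=2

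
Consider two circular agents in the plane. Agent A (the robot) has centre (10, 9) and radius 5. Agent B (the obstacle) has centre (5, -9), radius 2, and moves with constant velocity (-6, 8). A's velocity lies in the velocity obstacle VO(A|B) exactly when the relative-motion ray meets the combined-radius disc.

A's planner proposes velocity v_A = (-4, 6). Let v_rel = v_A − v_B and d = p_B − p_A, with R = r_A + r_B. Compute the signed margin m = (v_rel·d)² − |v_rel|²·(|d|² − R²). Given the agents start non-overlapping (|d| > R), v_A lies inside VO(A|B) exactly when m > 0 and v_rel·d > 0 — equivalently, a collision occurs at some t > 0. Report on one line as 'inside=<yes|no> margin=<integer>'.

d = (-5, -18),  |d|² = 349;  R = 5+2 = 7,  c = 349−7² = 300
v_rel = (2, -2),  |v_rel|² = 8;  v_rel·d = (2)·(-5) + (-2)·(-18) = 26
8·t² − 52·t + 300 = 0  ⇒  m = 26² − 8·300 = -1724
m = -1724 < 0,  v_rel·d = 26 > 0  ⇒  outside

inside=no margin=-1724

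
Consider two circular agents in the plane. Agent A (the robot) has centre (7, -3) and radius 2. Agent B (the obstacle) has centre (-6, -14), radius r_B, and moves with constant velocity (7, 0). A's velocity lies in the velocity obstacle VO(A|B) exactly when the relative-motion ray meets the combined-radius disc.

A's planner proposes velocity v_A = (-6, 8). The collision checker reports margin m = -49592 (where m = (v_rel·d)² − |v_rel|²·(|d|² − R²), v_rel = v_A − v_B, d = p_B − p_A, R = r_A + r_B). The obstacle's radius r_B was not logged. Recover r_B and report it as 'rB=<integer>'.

m = -49592
d = (-13, -11);  v_rel = (-13, 8),  |v_rel|² = 233
v_rel×d = (-13)·(-11) − (8)·(-13) = 247
since m = R²·233 − 247²:  R² = (61009 + -49592) / 233 = 49
R = √49 = 7  ⇒  r_B = 7 − 2 = 5

rB=5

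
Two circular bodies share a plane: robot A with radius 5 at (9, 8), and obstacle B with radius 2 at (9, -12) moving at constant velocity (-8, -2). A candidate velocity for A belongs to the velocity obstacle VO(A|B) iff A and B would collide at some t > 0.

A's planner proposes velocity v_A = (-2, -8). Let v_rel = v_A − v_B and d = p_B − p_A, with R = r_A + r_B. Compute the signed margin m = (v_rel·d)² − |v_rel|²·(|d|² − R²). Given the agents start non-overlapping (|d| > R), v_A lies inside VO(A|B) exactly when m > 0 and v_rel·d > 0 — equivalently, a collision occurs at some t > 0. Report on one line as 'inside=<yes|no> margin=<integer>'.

d = (0, -20),  |d|² = 400;  R = 5+2 = 7,  c = 400−7² = 351
v_rel = (6, -6),  |v_rel|² = 72;  v_rel·d = (6)·(0) + (-6)·(-20) = 120
72·t² − 240·t + 351 = 0  ⇒  m = 120² − 72·351 = -10872
m = -10872 < 0,  v_rel·d = 120 > 0  ⇒  outside

inside=no margin=-10872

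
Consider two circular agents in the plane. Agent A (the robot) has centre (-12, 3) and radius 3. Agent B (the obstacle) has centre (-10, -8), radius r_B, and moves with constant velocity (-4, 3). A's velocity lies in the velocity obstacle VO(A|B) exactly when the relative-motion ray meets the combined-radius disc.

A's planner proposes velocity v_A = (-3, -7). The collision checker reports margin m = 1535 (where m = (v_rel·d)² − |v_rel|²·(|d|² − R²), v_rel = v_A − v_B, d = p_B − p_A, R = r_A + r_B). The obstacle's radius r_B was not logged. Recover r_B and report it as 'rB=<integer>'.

m = 1535
d = (2, -11);  v_rel = (1, -10),  |v_rel|² = 101
v_rel×d = (1)·(-11) − (-10)·(2) = 9
since m = R²·101 − 9²:  R² = (81 + 1535) / 101 = 16
R = √16 = 4  ⇒  r_B = 4 − 3 = 1

rB=1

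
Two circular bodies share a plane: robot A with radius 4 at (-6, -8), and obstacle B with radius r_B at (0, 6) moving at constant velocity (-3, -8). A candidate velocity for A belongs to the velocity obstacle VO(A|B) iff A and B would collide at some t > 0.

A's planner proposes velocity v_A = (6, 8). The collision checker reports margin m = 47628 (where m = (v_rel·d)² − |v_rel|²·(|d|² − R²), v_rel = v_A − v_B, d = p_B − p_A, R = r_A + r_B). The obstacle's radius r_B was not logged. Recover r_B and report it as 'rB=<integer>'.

m = 47628
d = (6, 14);  v_rel = (9, 16),  |v_rel|² = 337
v_rel×d = (9)·(14) − (16)·(6) = 30
since m = R²·337 − 30²:  R² = (900 + 47628) / 337 = 144
R = √144 = 12  ⇒  r_B = 12 − 4 = 8

rB=8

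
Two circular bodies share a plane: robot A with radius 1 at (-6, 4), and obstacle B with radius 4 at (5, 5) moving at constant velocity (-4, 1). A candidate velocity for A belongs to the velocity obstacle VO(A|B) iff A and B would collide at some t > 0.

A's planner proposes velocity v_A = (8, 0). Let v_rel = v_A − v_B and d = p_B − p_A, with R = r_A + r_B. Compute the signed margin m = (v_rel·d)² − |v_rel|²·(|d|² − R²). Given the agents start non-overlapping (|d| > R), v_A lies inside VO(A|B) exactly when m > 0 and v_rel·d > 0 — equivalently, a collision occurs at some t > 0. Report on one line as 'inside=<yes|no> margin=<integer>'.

d = (11, 1),  |d|² = 122;  R = 1+4 = 5,  c = 122−5² = 97
v_rel = (12, -1),  |v_rel|² = 145;  v_rel·d = (12)·(11) + (-1)·(1) = 131
145·t² − 262·t + 97 = 0  ⇒  m = 131² − 145·97 = 3096
m = 3096 > 0,  v_rel·d = 131 > 0  ⇒  inside

inside=yes margin=3096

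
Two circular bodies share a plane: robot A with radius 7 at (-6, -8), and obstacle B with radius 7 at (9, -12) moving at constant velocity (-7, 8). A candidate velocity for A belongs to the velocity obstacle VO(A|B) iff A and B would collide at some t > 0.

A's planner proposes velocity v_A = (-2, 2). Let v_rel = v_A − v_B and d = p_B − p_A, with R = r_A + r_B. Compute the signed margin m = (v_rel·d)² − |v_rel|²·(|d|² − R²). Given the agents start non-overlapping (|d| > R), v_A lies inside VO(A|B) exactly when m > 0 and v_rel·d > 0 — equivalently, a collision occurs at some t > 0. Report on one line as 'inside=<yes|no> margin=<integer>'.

d = (15, -4),  |d|² = 241;  R = 7+7 = 14,  c = 241−14² = 45
v_rel = (5, -6),  |v_rel|² = 61;  v_rel·d = (5)·(15) + (-6)·(-4) = 99
61·t² − 198·t + 45 = 0  ⇒  m = 99² − 61·45 = 7056
m = 7056 > 0,  v_rel·d = 99 > 0  ⇒  inside

inside=yes margin=7056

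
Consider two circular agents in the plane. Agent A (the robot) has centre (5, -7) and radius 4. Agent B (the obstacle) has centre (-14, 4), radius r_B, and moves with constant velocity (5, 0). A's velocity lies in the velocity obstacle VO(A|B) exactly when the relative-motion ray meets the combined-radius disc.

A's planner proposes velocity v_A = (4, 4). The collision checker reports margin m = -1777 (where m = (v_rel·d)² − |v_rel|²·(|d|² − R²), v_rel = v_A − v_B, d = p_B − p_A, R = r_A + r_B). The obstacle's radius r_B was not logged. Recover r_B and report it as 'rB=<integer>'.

m = -1777
d = (-19, 11);  v_rel = (-1, 4),  |v_rel|² = 17
v_rel×d = (-1)·(11) − (4)·(-19) = 65
since m = R²·17 − 65²:  R² = (4225 + -1777) / 17 = 144
R = √144 = 12  ⇒  r_B = 12 − 4 = 8

rB=8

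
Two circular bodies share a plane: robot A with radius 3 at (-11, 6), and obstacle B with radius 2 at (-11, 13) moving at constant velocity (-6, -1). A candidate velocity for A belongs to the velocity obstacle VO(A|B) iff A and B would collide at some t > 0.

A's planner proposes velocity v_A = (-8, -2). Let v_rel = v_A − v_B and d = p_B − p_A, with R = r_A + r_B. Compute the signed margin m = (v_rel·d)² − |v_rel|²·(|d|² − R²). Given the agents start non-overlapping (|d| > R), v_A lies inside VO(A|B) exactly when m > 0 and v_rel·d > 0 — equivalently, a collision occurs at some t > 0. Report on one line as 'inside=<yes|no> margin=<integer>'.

d = (0, 7),  |d|² = 49;  R = 3+2 = 5,  c = 49−5² = 24
v_rel = (-2, -1),  |v_rel|² = 5;  v_rel·d = (-2)·(0) + (-1)·(7) = -7
5·t² + 14·t + 24 = 0  ⇒  m = (-7)² − 5·24 = -71
m = -71 < 0,  v_rel·d = -7 < 0  ⇒  outside

inside=no margin=-71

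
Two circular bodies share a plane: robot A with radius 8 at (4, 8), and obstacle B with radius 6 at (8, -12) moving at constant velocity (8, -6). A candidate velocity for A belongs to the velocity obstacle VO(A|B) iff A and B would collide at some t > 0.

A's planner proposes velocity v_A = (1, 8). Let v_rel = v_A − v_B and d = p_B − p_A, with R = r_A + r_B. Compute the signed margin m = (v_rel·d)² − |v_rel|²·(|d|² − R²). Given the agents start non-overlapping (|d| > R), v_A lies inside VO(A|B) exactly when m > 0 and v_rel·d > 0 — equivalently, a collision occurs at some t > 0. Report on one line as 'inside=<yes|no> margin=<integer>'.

d = (4, -20),  |d|² = 416;  R = 8+6 = 14,  c = 416−14² = 220
v_rel = (-7, 14),  |v_rel|² = 245;  v_rel·d = (-7)·(4) + (14)·(-20) = -308
245·t² + 616·t + 220 = 0  ⇒  m = (-308)² − 245·220 = 40964
m = 40964 > 0,  v_rel·d = -308 < 0  ⇒  outside

inside=no margin=40964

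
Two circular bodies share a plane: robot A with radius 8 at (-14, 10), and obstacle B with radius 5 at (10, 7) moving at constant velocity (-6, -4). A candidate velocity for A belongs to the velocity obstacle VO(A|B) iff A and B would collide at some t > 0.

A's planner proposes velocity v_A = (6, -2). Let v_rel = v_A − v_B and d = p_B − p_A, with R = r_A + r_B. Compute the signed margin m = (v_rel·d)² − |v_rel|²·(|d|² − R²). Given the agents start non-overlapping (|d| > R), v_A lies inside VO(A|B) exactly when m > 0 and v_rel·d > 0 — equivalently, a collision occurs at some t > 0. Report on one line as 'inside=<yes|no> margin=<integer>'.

d = (24, -3),  |d|² = 585;  R = 8+5 = 13,  c = 585−13² = 416
v_rel = (12, 2),  |v_rel|² = 148;  v_rel·d = (12)·(24) + (2)·(-3) = 282
148·t² − 564·t + 416 = 0  ⇒  m = 282² − 148·416 = 17956
m = 17956 > 0,  v_rel·d = 282 > 0  ⇒  inside

inside=yes margin=17956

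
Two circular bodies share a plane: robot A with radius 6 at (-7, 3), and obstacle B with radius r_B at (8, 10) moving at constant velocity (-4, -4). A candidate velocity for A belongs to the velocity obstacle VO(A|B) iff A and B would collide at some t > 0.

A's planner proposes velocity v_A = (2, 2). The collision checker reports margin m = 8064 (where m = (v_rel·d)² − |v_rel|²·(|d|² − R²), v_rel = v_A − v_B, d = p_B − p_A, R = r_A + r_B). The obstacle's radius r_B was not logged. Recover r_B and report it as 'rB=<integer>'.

m = 8064
d = (15, 7);  v_rel = (6, 6),  |v_rel|² = 72
v_rel×d = (6)·(7) − (6)·(15) = -48
since m = R²·72 − (-48)²:  R² = (2304 + 8064) / 72 = 144
R = √144 = 12  ⇒  r_B = 12 − 6 = 6

rB=6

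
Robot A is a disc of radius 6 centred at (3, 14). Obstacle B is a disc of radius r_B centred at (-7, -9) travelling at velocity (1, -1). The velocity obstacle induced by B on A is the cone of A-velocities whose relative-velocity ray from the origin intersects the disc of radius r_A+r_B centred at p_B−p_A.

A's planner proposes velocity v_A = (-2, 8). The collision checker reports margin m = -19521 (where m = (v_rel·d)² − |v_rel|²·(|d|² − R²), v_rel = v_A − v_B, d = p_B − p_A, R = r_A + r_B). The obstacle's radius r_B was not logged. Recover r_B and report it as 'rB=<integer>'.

m = -19521
d = (-10, -23);  v_rel = (-3, 9),  |v_rel|² = 90
v_rel×d = (-3)·(-23) − (9)·(-10) = 159
since m = R²·90 − 159²:  R² = (25281 + -19521) / 90 = 64
R = √64 = 8  ⇒  r_B = 8 − 6 = 2

rB=2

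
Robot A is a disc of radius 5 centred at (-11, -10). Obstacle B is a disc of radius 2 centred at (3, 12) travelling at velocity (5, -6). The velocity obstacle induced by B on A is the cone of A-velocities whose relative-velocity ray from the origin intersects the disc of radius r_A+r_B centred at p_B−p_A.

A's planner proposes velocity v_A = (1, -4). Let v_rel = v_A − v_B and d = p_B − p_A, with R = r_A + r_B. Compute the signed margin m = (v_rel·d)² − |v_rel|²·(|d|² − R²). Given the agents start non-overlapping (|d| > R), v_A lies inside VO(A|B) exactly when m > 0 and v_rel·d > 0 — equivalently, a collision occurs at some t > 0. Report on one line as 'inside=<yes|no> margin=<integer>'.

d = (14, 22),  |d|² = 680;  R = 5+2 = 7,  c = 680−7² = 631
v_rel = (-4, 2),  |v_rel|² = 20;  v_rel·d = (-4)·(14) + (2)·(22) = -12
20·t² + 24·t + 631 = 0  ⇒  m = (-12)² − 20·631 = -12476
m = -12476 < 0,  v_rel·d = -12 < 0  ⇒  outside

inside=no margin=-12476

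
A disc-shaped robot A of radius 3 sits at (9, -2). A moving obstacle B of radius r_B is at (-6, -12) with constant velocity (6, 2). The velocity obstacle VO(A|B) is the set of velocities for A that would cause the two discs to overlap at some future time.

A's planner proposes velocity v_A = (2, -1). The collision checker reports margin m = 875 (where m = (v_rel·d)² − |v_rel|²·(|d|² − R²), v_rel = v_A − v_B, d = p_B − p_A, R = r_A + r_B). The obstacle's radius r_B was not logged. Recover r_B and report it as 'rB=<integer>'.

m = 875
d = (-15, -10);  v_rel = (-4, -3),  |v_rel|² = 25
v_rel×d = (-4)·(-10) − (-3)·(-15) = -5
since m = R²·25 − (-5)²:  R² = (25 + 875) / 25 = 36
R = √36 = 6  ⇒  r_B = 6 − 3 = 3

rB=3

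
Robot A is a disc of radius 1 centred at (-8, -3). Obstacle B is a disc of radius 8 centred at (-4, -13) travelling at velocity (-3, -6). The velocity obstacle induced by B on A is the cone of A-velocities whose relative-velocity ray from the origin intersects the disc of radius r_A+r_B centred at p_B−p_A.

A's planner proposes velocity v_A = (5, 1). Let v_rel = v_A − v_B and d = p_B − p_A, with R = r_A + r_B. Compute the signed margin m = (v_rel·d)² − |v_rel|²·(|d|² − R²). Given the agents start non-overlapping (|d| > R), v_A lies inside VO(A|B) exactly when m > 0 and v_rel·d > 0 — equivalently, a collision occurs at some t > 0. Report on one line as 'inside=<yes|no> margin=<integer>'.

d = (4, -10),  |d|² = 116;  R = 1+8 = 9,  c = 116−9² = 35
v_rel = (8, 7),  |v_rel|² = 113;  v_rel·d = (8)·(4) + (7)·(-10) = -38
113·t² + 76·t + 35 = 0  ⇒  m = (-38)² − 113·35 = -2511
m = -2511 < 0,  v_rel·d = -38 < 0  ⇒  outside

inside=no margin=-2511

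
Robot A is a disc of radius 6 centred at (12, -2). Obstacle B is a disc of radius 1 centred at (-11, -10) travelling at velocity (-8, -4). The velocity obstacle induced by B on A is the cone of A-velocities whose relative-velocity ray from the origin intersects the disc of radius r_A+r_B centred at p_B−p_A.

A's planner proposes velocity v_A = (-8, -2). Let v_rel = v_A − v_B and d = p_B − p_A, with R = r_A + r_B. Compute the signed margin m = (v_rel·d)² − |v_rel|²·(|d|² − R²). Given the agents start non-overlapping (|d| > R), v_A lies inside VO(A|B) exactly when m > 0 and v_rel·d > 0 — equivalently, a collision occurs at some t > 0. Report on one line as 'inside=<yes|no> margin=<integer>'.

d = (-23, -8),  |d|² = 593;  R = 6+1 = 7,  c = 593−7² = 544
v_rel = (0, 2),  |v_rel|² = 4;  v_rel·d = (0)·(-23) + (2)·(-8) = -16
4·t² + 32·t + 544 = 0  ⇒  m = (-16)² − 4·544 = -1920
m = -1920 < 0,  v_rel·d = -16 < 0  ⇒  outside

inside=no margin=-1920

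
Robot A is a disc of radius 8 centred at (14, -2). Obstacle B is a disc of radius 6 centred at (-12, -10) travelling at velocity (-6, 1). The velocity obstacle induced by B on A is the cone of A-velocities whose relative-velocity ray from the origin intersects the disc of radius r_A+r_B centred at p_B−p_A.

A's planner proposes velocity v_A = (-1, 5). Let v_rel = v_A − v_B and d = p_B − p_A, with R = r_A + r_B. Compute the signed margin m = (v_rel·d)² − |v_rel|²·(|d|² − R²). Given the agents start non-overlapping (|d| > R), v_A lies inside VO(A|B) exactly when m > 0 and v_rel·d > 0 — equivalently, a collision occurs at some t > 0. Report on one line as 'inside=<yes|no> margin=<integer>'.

d = (-26, -8),  |d|² = 740;  R = 8+6 = 14,  c = 740−14² = 544
v_rel = (5, 4),  |v_rel|² = 41;  v_rel·d = (5)·(-26) + (4)·(-8) = -162
41·t² + 324·t + 544 = 0  ⇒  m = (-162)² − 41·544 = 3940
m = 3940 > 0,  v_rel·d = -162 < 0  ⇒  outside

inside=no margin=3940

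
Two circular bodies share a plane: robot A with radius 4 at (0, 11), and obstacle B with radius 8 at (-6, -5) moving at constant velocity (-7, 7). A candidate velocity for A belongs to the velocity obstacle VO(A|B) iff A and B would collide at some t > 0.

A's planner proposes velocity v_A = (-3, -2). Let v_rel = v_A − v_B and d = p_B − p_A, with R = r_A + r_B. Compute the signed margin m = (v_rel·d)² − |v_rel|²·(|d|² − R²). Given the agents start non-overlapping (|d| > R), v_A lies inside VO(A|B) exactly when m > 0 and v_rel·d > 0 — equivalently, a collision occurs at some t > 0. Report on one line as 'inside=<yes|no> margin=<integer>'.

d = (-6, -16),  |d|² = 292;  R = 4+8 = 12,  c = 292−12² = 148
v_rel = (4, -9),  |v_rel|² = 97;  v_rel·d = (4)·(-6) + (-9)·(-16) = 120
97·t² − 240·t + 148 = 0  ⇒  m = 120² − 97·148 = 44
m = 44 > 0,  v_rel·d = 120 > 0  ⇒  inside

inside=yes margin=44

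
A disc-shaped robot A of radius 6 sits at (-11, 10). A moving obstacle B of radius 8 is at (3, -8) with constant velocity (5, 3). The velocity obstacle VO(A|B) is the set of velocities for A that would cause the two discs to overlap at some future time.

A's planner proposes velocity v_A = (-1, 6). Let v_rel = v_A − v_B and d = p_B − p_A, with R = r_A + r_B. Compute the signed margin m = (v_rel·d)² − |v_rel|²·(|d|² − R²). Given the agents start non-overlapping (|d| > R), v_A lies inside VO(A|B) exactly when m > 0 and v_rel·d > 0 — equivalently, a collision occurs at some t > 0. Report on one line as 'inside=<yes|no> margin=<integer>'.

d = (14, -18),  |d|² = 520;  R = 6+8 = 14,  c = 520−14² = 324
v_rel = (-6, 3),  |v_rel|² = 45;  v_rel·d = (-6)·(14) + (3)·(-18) = -138
45·t² + 276·t + 324 = 0  ⇒  m = (-138)² − 45·324 = 4464
m = 4464 > 0,  v_rel·d = -138 < 0  ⇒  outside

inside=no margin=4464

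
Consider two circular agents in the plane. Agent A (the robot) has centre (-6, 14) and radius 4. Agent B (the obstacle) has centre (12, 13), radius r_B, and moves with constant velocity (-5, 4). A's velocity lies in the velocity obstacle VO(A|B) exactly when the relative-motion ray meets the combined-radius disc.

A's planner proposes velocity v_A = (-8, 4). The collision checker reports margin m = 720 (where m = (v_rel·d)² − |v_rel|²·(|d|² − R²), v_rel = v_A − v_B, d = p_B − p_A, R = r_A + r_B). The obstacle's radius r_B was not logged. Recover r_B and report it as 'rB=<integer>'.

m = 720
d = (18, -1);  v_rel = (-3, 0),  |v_rel|² = 9
v_rel×d = (-3)·(-1) − (0)·(18) = 3
since m = R²·9 − 3²:  R² = (9 + 720) / 9 = 81
R = √81 = 9  ⇒  r_B = 9 − 4 = 5

rB=5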